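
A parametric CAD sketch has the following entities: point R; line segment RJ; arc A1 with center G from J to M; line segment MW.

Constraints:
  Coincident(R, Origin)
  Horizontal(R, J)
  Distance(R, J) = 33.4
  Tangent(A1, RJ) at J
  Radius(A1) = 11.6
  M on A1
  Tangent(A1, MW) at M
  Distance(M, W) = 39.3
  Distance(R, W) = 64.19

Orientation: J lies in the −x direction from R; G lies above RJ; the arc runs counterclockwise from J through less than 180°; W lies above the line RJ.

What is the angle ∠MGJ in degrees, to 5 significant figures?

111.57°

Checks: |GM| = 11.60 ✓; ∠(GM, MW) = 90.00° ✓; |MW| = 39.30 ✓; |RW| = 64.19 ✓.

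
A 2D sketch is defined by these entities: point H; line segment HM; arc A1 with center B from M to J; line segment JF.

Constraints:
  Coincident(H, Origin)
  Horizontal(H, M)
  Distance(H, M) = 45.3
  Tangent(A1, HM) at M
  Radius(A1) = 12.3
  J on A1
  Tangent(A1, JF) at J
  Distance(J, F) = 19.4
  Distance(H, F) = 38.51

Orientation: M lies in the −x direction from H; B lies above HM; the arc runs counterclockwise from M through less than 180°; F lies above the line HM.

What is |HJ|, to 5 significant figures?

34.663

Checks: |BJ| = 12.30 ✓; ∠(BJ, JF) = 90.00° ✓; |JF| = 19.40 ✓; |HF| = 38.51 ✓.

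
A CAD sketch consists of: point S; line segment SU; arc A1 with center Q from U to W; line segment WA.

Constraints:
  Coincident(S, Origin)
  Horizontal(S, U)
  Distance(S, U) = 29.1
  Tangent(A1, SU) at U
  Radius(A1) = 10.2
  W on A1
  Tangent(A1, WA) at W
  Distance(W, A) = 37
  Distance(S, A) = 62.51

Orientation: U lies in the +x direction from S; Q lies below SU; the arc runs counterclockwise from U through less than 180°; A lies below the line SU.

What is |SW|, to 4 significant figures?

26.21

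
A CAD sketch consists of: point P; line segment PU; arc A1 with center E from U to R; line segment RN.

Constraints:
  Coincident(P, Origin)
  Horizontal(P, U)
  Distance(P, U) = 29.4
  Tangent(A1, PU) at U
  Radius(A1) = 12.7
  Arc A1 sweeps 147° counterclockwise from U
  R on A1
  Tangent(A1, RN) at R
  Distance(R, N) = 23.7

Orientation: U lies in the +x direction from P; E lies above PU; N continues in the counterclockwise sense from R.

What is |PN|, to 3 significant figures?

39.8

On A1, U sits at bearing -90° from E; a 147° counterclockwise sweep puts R at bearing 57°, so R = E + 12.7·(cos 57°, sin 57°) = (36.3, 23.4). Since A1 is tangent to RN there, ER ⟂ RN, so RN runs along (−sin 57°, cos 57°); with |RN| = 23.7, N = (16.4, 36.3). Then |PN| = |N − P| = 39.8.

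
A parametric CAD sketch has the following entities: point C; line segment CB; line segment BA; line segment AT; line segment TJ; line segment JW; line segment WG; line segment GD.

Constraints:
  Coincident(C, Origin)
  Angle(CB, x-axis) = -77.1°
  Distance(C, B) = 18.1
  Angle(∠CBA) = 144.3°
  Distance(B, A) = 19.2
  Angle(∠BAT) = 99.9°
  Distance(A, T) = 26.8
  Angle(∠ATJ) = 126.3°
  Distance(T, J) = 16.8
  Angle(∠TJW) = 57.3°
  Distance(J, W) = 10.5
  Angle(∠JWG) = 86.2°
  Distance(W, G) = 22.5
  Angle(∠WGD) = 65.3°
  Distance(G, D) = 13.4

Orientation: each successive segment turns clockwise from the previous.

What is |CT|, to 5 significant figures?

41.637

∠CBA = 144.3° gives BA at -112.80° from the x-axis; with |BA| = 19.2, A = (-3.3995, -35.343). ∠BAT = 99.9° gives AT at 167.10° from the x-axis; with |AT| = 26.8, T = (-29.523, -29.360). Then |CT| = |T − C| = 41.637.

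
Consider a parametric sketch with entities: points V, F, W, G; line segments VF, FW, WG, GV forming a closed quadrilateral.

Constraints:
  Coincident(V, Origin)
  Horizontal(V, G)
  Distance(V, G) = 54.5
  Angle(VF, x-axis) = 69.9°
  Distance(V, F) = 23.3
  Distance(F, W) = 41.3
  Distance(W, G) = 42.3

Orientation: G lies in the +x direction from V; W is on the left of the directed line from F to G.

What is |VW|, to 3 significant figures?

60.6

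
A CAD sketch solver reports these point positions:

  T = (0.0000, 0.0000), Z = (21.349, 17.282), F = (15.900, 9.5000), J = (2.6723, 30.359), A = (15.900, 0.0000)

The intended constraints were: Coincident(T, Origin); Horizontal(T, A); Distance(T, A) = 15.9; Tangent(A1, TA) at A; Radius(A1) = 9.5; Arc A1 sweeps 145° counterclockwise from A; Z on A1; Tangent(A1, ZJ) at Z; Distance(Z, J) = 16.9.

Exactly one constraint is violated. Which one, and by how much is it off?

Distance(Z, J) = 16.9 — off by 5.90.

T = (0.00, 0.00) ✓; T.y = 0.00, A.y = 0.00 ✓; |TA| = 15.90 ✓; ∠(FA, AT) = 90.00° ✓; |FA| = 9.500 ✓; bearing(F→Z) − bearing(F→A) = 145.0° ✓; |FZ| = 9.500 ✓; ∠(FZ, ZJ) = 90.00° ✓; |ZJ| = 22.80 ✗.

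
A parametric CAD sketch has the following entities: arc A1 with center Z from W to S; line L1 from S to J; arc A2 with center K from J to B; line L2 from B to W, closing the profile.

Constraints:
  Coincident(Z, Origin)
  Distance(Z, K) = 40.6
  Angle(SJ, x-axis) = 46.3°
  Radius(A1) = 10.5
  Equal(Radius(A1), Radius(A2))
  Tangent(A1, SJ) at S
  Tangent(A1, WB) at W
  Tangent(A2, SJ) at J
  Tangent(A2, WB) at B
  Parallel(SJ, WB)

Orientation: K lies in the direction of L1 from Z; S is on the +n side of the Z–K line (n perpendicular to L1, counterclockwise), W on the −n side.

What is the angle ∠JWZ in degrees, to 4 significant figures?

62.65°

Tangency of A1 to both parallel lines with radius 10.5 puts S and W at Z ± 10.5·n: S = (-7.591, 7.254), W = (7.591, -7.254). Equal radii place J and B the same way about K: J = K + 10.5·n = (20.46, 36.61), B = K − 10.5·n = (35.64, 22.10). Then cos ∠JWZ = WJ·WZ / (|WJ||WZ|), giving 62.65°.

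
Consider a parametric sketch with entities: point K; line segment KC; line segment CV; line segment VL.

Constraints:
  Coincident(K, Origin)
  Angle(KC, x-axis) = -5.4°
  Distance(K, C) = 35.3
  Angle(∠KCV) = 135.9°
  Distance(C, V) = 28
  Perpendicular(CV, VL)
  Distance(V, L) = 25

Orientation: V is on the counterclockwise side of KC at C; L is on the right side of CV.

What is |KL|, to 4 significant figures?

72.82

∠KCV = 135.9°, so CV runs at -5.4° + (180° − 135.9°) = 38.70° from the x-axis; with |CV| = 28.0, V = C + 28.0·(cos 38.70°, sin 38.70°) = (57.00, 14.18). CV is perpendicular to VL; with |VL| = 25.0 on the right of CV, L = V + 25.0·(0.6252, -0.7804) = (72.63, -5.326). Then |KL| = |L − K| = 72.82.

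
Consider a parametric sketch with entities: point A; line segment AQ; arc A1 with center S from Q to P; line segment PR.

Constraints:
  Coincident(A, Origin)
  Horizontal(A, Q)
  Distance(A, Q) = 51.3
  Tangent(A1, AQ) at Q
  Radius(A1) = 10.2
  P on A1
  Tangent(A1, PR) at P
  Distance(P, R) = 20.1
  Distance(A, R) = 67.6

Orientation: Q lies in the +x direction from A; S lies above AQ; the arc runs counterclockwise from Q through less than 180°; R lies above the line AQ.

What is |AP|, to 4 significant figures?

62.43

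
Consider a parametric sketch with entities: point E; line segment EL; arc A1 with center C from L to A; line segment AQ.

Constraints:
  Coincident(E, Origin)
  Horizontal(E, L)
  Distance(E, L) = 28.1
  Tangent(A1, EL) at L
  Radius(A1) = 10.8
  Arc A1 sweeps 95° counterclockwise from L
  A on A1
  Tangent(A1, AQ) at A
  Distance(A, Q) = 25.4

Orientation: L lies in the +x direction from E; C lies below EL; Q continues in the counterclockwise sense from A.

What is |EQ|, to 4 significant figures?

41.89

On A1, L sits at bearing 90° from C; a 95° counterclockwise sweep puts A at bearing 185°, so A = C + 10.8·(cos 185°, sin 185°) = (17.34, -11.74). The tangent condition forces CA to be normal to AQ, so AQ runs along (−sin 185°, cos 185°); with |AQ| = 25.4, Q = (19.55, -37.04). Then |EQ| = |Q − E| = 41.89.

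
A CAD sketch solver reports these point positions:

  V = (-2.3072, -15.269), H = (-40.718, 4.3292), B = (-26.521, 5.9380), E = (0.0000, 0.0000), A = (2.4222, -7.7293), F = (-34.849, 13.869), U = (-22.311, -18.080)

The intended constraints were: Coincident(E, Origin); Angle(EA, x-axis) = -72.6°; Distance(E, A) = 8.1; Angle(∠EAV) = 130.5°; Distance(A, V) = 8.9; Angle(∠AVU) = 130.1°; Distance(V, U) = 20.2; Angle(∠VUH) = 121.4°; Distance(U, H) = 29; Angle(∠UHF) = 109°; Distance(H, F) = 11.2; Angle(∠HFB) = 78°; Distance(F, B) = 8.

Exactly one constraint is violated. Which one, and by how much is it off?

Distance(F, B) = 8 — off by 3.50.

E = (0.00, 0.00) ✓; EA at -72.60° ✓; |EA| = 8.100 ✓; ∠EAV = 130.5° ✓; |AV| = 8.900 ✓; ∠AVU = 130.1° ✓; |VU| = 20.20 ✓; ∠VUH = 121.4° ✓; |UH| = 29.00 ✓; ∠UHF = 109.0° ✓; |HF| = 11.20 ✓; ∠HFB = 78.00° ✓; |FB| = 11.50 ✗.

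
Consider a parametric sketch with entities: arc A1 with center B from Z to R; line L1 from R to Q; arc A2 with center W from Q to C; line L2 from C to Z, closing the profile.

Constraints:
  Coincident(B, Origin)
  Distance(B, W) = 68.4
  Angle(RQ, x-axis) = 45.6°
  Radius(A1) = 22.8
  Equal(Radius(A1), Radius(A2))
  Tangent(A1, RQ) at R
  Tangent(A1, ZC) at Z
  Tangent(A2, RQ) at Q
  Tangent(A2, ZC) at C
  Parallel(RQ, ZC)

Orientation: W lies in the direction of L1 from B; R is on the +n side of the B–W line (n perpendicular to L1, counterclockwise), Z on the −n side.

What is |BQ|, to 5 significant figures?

72.100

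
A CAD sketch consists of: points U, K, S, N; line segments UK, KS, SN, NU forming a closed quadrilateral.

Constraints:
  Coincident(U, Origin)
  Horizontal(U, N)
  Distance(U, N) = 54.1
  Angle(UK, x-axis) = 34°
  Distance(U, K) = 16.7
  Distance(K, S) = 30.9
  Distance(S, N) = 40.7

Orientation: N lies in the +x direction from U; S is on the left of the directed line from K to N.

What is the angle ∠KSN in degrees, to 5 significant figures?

68.946°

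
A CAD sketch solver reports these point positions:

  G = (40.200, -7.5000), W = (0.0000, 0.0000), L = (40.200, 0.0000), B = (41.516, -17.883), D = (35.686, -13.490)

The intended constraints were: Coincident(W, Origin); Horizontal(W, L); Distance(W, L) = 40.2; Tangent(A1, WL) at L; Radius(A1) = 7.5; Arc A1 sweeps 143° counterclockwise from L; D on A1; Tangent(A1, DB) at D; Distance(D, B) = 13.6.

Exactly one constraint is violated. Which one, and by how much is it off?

Distance(D, B) = 13.6 — off by 6.30.

W = (0.00, 0.00) ✓; W.y = 0.00, L.y = 0.00 ✓; |WL| = 40.20 ✓; ∠(GL, LW) = 90.00° ✓; |GL| = 7.500 ✓; bearing(G→D) − bearing(G→L) = 143.0° ✓; |GD| = 7.500 ✓; ∠(GD, DB) = 90.00° ✓; |DB| = 7.300 ✗.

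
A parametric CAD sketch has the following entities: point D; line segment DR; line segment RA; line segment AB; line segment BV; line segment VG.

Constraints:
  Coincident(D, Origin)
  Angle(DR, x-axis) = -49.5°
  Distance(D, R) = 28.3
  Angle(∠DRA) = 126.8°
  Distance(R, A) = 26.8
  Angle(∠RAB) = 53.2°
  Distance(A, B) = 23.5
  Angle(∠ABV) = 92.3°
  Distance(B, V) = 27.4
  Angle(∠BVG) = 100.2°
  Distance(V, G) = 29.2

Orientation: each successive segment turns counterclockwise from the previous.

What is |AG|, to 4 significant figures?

33.92

D is at the origin; DR runs at -49.5° with length 28.3, so R = (18.38, -21.52). ∠DRA = 126.8° gives RA at 3.700° from the x-axis; with |RA| = 26.8, A = (45.12, -19.79). ∠RAB = 53.2° gives AB at 130.5° from the x-axis; with |AB| = 23.5, B = (29.86, -1.920). ∠ABV = 92.3° gives BV at -141.8° from the x-axis; with |BV| = 27.4, V = (8.329, -18.86). ∠BVG = 100.2° gives VG at -62.00° from the x-axis; with |VG| = 29.2, G = (22.04, -44.65). Then |AG| = |G − A| = 33.92.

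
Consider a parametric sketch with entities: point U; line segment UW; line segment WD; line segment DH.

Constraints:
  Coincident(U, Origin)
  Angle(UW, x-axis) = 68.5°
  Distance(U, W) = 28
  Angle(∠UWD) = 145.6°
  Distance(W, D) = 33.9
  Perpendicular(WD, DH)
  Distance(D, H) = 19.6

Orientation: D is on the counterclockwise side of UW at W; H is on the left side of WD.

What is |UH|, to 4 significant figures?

57.13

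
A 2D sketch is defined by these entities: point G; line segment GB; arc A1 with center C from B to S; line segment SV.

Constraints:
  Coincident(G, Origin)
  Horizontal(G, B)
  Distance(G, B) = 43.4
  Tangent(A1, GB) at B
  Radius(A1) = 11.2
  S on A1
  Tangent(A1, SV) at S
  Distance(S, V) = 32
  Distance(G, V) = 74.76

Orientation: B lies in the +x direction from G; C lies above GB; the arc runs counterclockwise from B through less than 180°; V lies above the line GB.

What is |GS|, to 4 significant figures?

54.48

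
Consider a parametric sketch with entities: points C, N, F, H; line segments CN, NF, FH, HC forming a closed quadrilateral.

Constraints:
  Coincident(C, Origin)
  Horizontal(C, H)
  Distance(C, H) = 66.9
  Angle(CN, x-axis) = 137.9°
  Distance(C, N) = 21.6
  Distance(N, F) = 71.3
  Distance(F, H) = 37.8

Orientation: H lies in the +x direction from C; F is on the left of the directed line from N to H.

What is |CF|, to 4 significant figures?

62.85

C is at the origin; CH is horizontal with |CH| = 66.9 and H in +x, so H = (66.9, 0). CN runs at 137.9° with |CN| = 21.6, so N = (-16.03, 14.48). F is determined by |NF| = 71.3 and |FH| = 37.8 together: it lies at the intersection of circle(N, 71.3) and circle(H, 37.8). With |NH| = 84.18, the foot of the radical line on NH is 63.80 from N and the perpendicular offset is √(71.3² − 63.80²) = 31.83. Taking the left-of-NH solution: F = (52.30, 34.87).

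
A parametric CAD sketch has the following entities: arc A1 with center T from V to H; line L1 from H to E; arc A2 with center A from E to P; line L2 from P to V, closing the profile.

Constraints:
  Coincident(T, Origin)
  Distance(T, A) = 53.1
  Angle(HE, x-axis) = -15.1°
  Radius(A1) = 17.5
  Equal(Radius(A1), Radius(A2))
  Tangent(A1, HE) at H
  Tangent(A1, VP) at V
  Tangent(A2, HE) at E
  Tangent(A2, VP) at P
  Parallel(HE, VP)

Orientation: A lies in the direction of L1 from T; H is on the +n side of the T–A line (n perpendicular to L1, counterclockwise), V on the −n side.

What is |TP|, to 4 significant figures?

55.91

The slot axis is L1's direction at -15.1°, so u = (cos -15.1°, sin -15.1°) = (0.9655, -0.2605) and n = (−sin -15.1°, cos -15.1°) = (0.2605, 0.9655). T is at the origin and A lies 53.1 along u from T, so A = 53.1·u = (51.27, -13.83). Tangency of A1 to both parallel lines with radius 17.5 puts H and V at T ± 17.5·n: H = (4.559, 16.90), V = (-4.559, -16.90). Equal radii place E and P the same way about A: E = A + 17.5·n = (55.83, 3.063), P = A − 17.5·n = (46.71, -30.73). Then |TP| = |P − T| = 55.91.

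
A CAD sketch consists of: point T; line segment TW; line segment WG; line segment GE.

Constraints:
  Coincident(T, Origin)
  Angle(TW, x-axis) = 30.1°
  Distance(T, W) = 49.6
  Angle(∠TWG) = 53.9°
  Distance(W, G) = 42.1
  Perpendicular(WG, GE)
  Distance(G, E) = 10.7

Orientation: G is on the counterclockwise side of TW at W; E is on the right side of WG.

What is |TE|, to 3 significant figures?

52.4

T is at the origin; TW runs at 30.1° with length 49.6, so W = 49.6·(cos 30.1°, sin 30.1°) = (42.9, 24.9). ∠TWG = 53.9°, so WG runs at 30.1° + (180° − 53.9°) = 156° from the x-axis; with |WG| = 42.1, G = W + 42.1·(cos 156°, sin 156°) = (4.39, 41.9). WG ⟂ GE; with |GE| = 10.7 on the right of WG, E = G + 10.7·(0.404, 0.915) = (8.71, 51.7). Then |TE| = |E − T| = 52.4.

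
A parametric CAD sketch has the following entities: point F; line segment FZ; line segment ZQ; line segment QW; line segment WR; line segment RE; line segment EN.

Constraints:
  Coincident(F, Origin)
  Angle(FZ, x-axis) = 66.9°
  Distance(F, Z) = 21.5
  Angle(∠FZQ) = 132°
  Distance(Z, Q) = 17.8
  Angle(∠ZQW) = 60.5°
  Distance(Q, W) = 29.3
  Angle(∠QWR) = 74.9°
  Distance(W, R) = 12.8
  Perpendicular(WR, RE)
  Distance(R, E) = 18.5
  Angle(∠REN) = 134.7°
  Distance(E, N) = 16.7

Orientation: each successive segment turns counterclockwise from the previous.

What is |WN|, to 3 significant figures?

30.3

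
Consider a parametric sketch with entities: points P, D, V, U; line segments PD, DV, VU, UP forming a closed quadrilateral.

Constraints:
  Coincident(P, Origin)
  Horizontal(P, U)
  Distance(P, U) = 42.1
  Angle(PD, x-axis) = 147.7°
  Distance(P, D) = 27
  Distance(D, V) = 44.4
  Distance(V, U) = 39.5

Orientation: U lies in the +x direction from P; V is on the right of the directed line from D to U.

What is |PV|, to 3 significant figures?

19.7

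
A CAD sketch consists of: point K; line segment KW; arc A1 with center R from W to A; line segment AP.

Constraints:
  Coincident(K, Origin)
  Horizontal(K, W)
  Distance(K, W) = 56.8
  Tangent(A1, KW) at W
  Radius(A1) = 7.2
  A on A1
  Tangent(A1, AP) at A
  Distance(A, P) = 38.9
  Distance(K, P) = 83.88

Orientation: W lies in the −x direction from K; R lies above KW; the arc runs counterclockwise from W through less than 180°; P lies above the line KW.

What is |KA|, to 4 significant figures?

51.90

Checks: ∠(RW, WK) = 90.00° ✓; |RW| = 7.200 ✓; |RA| = 7.200 ✓; ∠(RA, AP) = 90.00° ✓; |AP| = 38.90 ✓; |KP| = 83.88 ✓.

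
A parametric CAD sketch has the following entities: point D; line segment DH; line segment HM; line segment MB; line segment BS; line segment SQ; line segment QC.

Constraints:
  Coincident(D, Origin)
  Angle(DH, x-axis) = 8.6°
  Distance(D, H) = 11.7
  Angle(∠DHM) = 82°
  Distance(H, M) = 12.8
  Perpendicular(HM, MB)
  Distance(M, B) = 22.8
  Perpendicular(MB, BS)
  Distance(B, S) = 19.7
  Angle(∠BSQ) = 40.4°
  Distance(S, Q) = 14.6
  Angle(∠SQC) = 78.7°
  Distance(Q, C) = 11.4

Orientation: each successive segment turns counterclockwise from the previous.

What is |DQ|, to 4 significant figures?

3.127

D is at the origin; DH runs at 8.6° with length 11.7, so H = (11.57, 1.750). ∠DHM = 82.0° gives HM at 106.6° from the x-axis; with |HM| = 12.8, M = (7.912, 14.02). The perpendicularity gives MB at right angles to HM, so MB runs at -163.4°; with |MB| = 22.8, B = (-13.94, 7.502). MB ⟂ BS, so BS runs at -73.40°; with |BS| = 19.7, S = (-8.310, -11.38). ∠BSQ = 40.4° gives SQ at 66.20° from the x-axis; with |SQ| = 14.6, Q = (-2.418, 1.982). Then |DQ| = |Q − D| = 3.127.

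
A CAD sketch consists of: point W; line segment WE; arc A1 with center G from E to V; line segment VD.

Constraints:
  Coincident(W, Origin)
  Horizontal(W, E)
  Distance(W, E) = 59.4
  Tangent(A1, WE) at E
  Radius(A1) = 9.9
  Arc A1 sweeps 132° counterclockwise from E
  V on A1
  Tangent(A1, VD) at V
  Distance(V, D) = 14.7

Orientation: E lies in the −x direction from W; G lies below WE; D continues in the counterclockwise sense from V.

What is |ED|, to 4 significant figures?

27.56

On A1, E sits at bearing 90° from G; a 132° counterclockwise sweep puts V at bearing 222°, so V = G + 9.9·(cos 222°, sin 222°) = (-66.76, -16.52). The tangent condition forces GV to be normal to VD, so VD runs along (−sin 222°, cos 222°); with |VD| = 14.7, D = (-56.92, -27.45). Then |ED| = |D − E| = 27.56.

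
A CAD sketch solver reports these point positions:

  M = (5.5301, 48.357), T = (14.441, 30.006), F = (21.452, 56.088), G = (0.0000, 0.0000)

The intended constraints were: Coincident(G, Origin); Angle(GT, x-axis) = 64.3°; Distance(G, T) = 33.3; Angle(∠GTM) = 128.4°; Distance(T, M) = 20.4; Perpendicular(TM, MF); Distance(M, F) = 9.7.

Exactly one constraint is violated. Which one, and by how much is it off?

Distance(M, F) = 9.7 — off by 8.00.

G = (0.00, 0.00) ✓; GT at 64.30° ✓; |GT| = 33.30 ✓; ∠GTM = 128.4° ✓; |TM| = 20.40 ✓; ∠(TM, MF) = 90.00° ✓; |MF| = 17.70 ✗.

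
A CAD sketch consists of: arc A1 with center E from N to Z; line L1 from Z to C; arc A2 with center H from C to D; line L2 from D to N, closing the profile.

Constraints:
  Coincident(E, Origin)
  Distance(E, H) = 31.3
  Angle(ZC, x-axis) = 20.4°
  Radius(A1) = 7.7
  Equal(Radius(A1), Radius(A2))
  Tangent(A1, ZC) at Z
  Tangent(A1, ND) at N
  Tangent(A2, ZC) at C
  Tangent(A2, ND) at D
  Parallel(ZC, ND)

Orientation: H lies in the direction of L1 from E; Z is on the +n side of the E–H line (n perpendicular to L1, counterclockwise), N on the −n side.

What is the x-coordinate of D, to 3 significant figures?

32.0

The slot axis is L1's direction at 20.4°, so u = (cos 20.4°, sin 20.4°) = (0.937, 0.349) and n = (−sin 20.4°, cos 20.4°) = (-0.349, 0.937). E is at the origin and H lies 31.3 along u from E, so H = 31.3·u = (29.3, 10.9). Tangency of A1 to both parallel lines with radius 7.7 puts Z and N at E ± 7.7·n: Z = (-2.68, 7.22), N = (2.68, -7.22). Equal radii place C and D the same way about H: C = H + 7.7·n = (26.7, 18.1), D = H − 7.7·n = (32.0, 3.69). So D.x = 32.0.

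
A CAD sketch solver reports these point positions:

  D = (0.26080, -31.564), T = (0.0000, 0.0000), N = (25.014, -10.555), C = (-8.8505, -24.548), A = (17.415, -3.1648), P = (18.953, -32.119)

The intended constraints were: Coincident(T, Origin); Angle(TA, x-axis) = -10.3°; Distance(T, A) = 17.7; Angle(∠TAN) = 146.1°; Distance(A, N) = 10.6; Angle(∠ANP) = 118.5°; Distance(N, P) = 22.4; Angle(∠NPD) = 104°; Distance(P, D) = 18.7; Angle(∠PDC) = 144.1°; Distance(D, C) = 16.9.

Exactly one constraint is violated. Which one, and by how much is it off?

Distance(D, C) = 16.9 — off by 5.40.

T = (0.00, 0.00) ✓; TA at -10.30° ✓; |TA| = 17.70 ✓; ∠TAN = 146.1° ✓; |AN| = 10.60 ✓; ∠ANP = 118.5° ✓; |NP| = 22.40 ✓; ∠NPD = 104.0° ✓; |PD| = 18.70 ✓; ∠PDC = 144.1° ✓; |DC| = 11.50 ✗.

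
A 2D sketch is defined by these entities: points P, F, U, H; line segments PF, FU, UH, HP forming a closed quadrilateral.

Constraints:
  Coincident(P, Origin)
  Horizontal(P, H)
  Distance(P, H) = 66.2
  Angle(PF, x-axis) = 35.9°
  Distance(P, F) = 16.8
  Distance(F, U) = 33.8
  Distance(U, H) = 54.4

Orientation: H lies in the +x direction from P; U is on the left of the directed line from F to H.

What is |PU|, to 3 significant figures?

49.4

Checks: |FU| = 33.80 ✓; |UH| = 54.40 ✓.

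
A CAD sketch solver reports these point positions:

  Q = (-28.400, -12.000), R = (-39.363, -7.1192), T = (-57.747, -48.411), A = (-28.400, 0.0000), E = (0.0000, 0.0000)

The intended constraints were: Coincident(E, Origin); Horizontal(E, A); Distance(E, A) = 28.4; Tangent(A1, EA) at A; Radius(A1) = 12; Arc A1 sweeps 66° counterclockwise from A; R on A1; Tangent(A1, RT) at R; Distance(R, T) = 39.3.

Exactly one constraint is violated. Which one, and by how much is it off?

Distance(R, T) = 39.3 — off by 5.90.

E = (0.00, 0.00) ✓; E.y = 0.00, A.y = 0.00 ✓; |EA| = 28.40 ✓; ∠(QA, AE) = 90.00° ✓; |QA| = 12.00 ✓; bearing(Q→R) − bearing(Q→A) = 66.00° ✓; |QR| = 12.00 ✓; ∠(QR, RT) = 90.00° ✓; |RT| = 45.20 ✗.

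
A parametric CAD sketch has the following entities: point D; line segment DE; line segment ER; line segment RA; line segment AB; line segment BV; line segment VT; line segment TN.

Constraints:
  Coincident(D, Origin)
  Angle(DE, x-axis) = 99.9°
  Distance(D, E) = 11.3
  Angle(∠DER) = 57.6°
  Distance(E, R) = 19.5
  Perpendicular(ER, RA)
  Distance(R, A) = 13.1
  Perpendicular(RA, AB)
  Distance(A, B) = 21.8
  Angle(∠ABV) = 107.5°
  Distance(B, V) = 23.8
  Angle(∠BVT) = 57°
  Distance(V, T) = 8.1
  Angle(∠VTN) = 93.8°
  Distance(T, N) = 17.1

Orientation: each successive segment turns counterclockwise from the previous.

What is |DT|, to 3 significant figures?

18.6

D is at the origin; DE runs at 99.9° with length 11.3, so E = (-1.94, 11.1). ∠DER = 57.6° gives ER at -138° from the x-axis; with |ER| = 19.5, R = (-16.4, -1.99). ER is perpendicular to RA, so RA runs at -47.7°; with |RA| = 13.1, A = (-7.55, -11.7). RA is perpendicular to AB, so AB runs at 42.3°; with |AB| = 21.8, B = (8.57, 2.99). ∠ABV = 107.5° gives BV at 115° from the x-axis; with |BV| = 23.8, V = (-1.41, 24.6). ∠BVT = 57.0° gives VT at -122° from the x-axis; with |VT| = 8.1, T = (-5.72, 17.7). Then |DT| = |T − D| = 18.6.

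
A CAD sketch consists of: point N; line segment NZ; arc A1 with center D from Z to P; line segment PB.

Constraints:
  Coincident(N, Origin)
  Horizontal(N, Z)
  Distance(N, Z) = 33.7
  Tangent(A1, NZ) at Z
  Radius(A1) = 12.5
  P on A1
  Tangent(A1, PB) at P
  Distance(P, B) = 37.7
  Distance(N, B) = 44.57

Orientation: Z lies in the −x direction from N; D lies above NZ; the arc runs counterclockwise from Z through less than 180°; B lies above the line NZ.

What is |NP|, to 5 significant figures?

23.444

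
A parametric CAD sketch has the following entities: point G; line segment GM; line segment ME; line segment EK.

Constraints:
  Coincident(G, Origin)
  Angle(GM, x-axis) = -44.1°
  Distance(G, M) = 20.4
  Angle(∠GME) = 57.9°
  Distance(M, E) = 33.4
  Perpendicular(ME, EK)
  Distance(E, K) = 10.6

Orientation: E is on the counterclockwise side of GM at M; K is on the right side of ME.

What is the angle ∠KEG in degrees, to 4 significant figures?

127.5°

∠GME = 57.9°, so ME runs at -44.1° + (180° − 57.9°) = 78.00° from the x-axis; with |ME| = 33.4, E = M + 33.4·(cos 78.00°, sin 78.00°) = (21.59, 18.47). ME ⟂ EK; with |EK| = 10.6 on the right of ME, K = E + 10.6·(0.9781, -0.2079) = (31.96, 16.27). Then cos ∠KEG = EK·EG / (|EK||EG|), giving 127.5°.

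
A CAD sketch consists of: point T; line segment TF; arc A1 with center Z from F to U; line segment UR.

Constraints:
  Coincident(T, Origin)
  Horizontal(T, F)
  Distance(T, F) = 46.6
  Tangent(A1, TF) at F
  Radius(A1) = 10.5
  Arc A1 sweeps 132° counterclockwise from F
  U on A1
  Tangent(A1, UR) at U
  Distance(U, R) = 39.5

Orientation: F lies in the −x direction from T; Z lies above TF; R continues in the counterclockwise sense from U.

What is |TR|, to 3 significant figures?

80.3

T is at the origin; T and F share the same y with |TF| = 46.6 and F on the −x side, so F = (-46.6, 0.00). The tangent condition forces ZF to be normal to TF, so Z = F + (0, 10.5) = (-46.6, 10.5). On A1, F sits at bearing -90° from Z; a 132° counterclockwise sweep puts U at bearing 42°, so U = Z + 10.5·(cos 42°, sin 42°) = (-38.8, 17.5). Since A1 is tangent to UR there, ZU ⟂ UR, so UR runs along (−sin 42°, cos 42°); with |UR| = 39.5, R = (-65.2, 46.9). Then |TR| = |R − T| = 80.3.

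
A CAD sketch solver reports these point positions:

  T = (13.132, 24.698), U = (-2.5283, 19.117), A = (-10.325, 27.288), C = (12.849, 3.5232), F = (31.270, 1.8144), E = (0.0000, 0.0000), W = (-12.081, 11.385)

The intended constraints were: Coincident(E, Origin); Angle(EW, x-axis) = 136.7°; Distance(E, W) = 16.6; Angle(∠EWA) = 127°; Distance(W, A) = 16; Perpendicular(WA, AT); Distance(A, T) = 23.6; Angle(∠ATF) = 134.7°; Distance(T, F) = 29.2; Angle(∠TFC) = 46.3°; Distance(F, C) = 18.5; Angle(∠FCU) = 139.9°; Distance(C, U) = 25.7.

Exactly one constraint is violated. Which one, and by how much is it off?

Distance(C, U) = 25.7 — off by 3.80.

E = (0.00, 0.00) ✓; EW at 136.7° ✓; |EW| = 16.60 ✓; ∠EWA = 127.0° ✓; |WA| = 16.00 ✓; ∠(WA, AT) = 90.00° ✓; |AT| = 23.60 ✓; ∠ATF = 134.7° ✓; |TF| = 29.20 ✓; ∠TFC = 46.30° ✓; |FC| = 18.50 ✓; ∠FCU = 139.9° ✓; |CU| = 21.90 ✗.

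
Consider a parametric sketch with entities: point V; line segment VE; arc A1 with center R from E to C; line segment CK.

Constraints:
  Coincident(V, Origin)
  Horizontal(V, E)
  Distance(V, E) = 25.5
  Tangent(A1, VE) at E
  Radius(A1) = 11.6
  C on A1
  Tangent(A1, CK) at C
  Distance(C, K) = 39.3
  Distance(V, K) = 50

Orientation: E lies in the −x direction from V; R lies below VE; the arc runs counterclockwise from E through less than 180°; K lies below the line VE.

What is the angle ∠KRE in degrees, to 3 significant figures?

156°

Checks: V = (0.00, 0.00) ✓; |RC| = 11.60 ✓; ∠(RC, CK) = 90.00° ✓; |CK| = 39.30 ✓; |VK| = 50.00 ✓.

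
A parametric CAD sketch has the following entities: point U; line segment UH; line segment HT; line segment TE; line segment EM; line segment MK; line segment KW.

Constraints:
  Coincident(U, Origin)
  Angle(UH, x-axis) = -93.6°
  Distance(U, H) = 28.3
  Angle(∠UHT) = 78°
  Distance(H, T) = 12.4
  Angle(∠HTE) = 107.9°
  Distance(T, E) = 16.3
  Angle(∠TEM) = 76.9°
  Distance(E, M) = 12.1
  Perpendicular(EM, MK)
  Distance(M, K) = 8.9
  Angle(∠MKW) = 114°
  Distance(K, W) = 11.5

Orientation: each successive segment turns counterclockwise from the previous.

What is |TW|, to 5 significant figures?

3.1134

U is at the origin; UH runs at -93.6° with length 28.3, so H = (-1.7770, -28.244). ∠UHT = 78.0° gives HT at 8.4000° from the x-axis; with |HT| = 12.4, T = (10.490, -26.433). ∠HTE = 107.9° gives TE at 80.500° from the x-axis; with |TE| = 16.3, E = (13.180, -10.356). ∠TEM = 76.9° gives EM at -176.40° from the x-axis; with |EM| = 12.1, M = (1.1042, -11.116). The perpendicularity gives MK at right angles to EM, so MK runs at -86.400°; with |MK| = 8.9, K = (1.6630, -19.998). ∠MKW = 114.0° gives KW at -20.400° from the x-axis; with |KW| = 11.5, W = (12.442, -24.007). Then |TW| = |W − T| = 3.1134.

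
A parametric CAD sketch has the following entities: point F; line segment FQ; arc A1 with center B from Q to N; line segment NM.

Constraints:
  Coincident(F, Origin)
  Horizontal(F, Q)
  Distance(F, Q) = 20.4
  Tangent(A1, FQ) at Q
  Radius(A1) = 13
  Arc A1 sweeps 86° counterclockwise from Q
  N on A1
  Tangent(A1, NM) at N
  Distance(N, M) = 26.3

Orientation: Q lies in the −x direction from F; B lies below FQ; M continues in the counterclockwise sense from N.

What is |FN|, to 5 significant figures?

35.492

Tangency of A1 to FQ means the radius BQ is perpendicular to FQ, so B = Q + (0, -13) = (-20.400, -13.000). On A1, Q sits at bearing 90° from B; an 86° counterclockwise sweep puts N at bearing 176°, so N = B + 13.0·(cos 176°, sin 176°) = (-33.368, -12.093). Then |FN| = |N − F| = 35.492.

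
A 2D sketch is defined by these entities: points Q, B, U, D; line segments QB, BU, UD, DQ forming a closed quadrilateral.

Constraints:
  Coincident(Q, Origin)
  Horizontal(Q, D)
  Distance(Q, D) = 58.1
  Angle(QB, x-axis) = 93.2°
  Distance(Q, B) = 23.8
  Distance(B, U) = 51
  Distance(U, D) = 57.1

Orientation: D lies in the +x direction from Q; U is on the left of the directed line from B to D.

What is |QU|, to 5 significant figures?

67.068

Q is at the origin; QD is horizontal with |QD| = 58.1 and D in +x, so D = (58.1, 0). QB runs at 93.2° with |QB| = 23.8, so B = (-1.3286, 23.763). U is determined by |BU| = 51.0 and |UD| = 57.1 together: it lies at the intersection of circle(B, 51.0) and circle(D, 57.1). With |BD| = 64.003, the foot of the radical line on BD is 26.850 from B and the perpendicular offset is √(51.0² − 26.850²) = 43.360. Taking the left-of-BD solution: U = (39.701, 54.054).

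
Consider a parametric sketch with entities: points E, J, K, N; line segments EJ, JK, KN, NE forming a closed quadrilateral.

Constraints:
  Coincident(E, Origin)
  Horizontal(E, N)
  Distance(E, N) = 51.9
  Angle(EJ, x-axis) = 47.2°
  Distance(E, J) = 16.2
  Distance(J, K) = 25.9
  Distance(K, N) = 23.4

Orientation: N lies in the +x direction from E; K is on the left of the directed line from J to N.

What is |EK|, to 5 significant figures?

40.277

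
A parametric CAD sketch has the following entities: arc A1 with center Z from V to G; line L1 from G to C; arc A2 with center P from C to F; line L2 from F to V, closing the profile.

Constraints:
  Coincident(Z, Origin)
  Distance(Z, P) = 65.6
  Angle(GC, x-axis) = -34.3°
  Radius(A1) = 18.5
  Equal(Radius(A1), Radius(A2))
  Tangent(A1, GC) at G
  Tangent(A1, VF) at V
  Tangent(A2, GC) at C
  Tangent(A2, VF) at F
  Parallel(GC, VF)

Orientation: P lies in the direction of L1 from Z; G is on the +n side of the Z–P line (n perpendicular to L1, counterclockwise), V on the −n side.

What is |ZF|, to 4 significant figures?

68.16

Tangency of A1 to both parallel lines with radius 18.5 puts G and V at Z ± 18.5·n: G = (10.43, 15.28), V = (-10.43, -15.28). Equal radii place C and F the same way about P: C = P + 18.5·n = (64.62, -21.68), F = P − 18.5·n = (43.77, -52.25). Then |ZF| = |F − Z| = 68.16.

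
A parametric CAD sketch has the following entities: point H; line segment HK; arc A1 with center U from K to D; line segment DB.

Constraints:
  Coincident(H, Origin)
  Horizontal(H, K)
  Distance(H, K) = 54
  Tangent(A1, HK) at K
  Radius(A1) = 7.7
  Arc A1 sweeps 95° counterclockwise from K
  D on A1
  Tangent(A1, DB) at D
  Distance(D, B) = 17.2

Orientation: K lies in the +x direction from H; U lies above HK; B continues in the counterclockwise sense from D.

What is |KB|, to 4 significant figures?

26.24

On A1, K sits at bearing -90° from U; a 95° counterclockwise sweep puts D at bearing 5°, so D = U + 7.7·(cos 5°, sin 5°) = (61.67, 8.371). A1 meets DB tangentially, so UD is at right angles to DB, so DB runs along (−sin 5°, cos 5°); with |DB| = 17.2, B = (60.17, 25.51). Then |KB| = |B − K| = 26.24.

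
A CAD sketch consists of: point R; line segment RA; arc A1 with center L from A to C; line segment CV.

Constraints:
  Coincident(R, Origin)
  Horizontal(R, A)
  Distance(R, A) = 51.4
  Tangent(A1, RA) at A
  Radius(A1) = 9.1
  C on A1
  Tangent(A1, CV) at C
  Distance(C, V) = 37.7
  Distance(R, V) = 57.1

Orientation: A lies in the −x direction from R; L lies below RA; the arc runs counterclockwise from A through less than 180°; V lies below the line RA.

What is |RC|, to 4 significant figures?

60.42

Checks: R = (0.00, 0.00) ✓; |LC| = 9.100 ✓; ∠(LC, CV) = 90.00° ✓; |CV| = 37.70 ✓; |RV| = 57.10 ✓.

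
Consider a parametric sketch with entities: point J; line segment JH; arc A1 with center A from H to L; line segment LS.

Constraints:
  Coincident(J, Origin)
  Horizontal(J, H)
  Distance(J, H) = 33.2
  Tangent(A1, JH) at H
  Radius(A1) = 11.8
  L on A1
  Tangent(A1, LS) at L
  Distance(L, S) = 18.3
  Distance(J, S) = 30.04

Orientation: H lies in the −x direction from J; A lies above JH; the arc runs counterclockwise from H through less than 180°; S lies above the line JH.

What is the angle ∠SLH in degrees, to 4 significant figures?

144.4°

J is at the origin; J and H share the same y with |JH| = 33.2 and H on the −x side, so H = (-33.20, 0.000). The tangent condition forces AH to be normal to JH, so A = H + (0, 11.8) = (-33.20, 11.80). Since AL ⟂ LS (tangency), |AS| = √(11.8² + 18.3²) = 21.77 regardless of where L sits on A1. So S lies on both circle(J, 30.04) and circle(A, 21.77); the above-JH intersection is S = (-16.14, 25.33). L is the foot of the tangent from S: L = (-22.03, 8.006).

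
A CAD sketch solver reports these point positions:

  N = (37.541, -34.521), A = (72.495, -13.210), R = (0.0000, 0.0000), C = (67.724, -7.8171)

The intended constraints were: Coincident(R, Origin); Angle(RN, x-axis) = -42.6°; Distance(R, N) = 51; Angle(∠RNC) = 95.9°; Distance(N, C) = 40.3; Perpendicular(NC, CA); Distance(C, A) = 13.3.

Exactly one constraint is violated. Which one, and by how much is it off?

Distance(C, A) = 13.3 — off by 6.10.

R = (0.00, 0.00) ✓; RN at -42.60° ✓; |RN| = 51.00 ✓; ∠RNC = 95.90° ✓; |NC| = 40.30 ✓; ∠(NC, CA) = 90.00° ✓; |CA| = 7.200 ✗.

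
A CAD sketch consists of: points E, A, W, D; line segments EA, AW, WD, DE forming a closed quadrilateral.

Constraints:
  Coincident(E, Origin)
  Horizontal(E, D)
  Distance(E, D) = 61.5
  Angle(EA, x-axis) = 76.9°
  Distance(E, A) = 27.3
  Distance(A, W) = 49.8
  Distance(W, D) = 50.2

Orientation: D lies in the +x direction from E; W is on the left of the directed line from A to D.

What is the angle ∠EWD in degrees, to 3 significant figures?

58.4°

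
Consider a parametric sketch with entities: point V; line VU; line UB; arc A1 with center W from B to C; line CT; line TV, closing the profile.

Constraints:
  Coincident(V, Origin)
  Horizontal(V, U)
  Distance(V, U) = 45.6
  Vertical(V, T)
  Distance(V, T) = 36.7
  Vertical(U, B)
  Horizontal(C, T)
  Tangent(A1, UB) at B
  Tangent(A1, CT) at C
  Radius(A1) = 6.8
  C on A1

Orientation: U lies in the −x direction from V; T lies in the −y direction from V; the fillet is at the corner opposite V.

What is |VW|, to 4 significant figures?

48.98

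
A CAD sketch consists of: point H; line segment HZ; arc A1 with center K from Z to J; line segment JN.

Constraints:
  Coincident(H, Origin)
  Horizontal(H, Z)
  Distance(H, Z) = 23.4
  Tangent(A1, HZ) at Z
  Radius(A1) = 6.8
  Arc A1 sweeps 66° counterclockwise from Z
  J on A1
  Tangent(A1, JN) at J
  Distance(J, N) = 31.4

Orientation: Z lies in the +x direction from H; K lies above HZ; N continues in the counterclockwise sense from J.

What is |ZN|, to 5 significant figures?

37.828

H is at the origin; H and Z share the same y with |HZ| = 23.4 and Z on the +x side, so Z = (23.400, 0.0000). Tangency of A1 to HZ means the radius KZ is perpendicular to HZ, so K = Z + (0, 6.8) = (23.400, 6.8000). On A1, Z sits at bearing -90° from K; a 66° counterclockwise sweep puts J at bearing -24°, so J = K + 6.8·(cos -24°, sin -24°) = (29.612, 4.0342). Tangency of A1 to JN means the radius KJ is perpendicular to JN, so JN runs along (−sin -24°, cos -24°); with |JN| = 31.4, N = (42.384, 32.720). Then |ZN| = |N − Z| = 37.828.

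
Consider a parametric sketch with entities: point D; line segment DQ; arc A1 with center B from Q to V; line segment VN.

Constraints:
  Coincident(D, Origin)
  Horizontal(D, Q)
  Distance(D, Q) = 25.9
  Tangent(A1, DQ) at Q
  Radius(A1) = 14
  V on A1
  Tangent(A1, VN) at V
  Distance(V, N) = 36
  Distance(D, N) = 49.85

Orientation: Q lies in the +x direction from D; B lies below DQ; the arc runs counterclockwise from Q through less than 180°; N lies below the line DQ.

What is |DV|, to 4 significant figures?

17.67

Checks: |BV| = 14.00 ✓; ∠(BV, VN) = 90.00° ✓; |VN| = 36.00 ✓; |DN| = 49.85 ✓.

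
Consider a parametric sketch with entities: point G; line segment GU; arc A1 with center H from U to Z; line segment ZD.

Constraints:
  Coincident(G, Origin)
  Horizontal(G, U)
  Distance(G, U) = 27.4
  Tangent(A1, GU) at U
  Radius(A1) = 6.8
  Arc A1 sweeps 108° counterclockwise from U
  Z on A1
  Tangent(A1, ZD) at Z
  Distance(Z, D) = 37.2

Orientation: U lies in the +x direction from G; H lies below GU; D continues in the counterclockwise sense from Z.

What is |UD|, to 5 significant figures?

44.565

G is at the origin; GU is horizontal with |GU| = 27.4 and U on the +x side, so U = (27.400, 0.0000). Since A1 is tangent to GU there, HU ⟂ GU, so H = U + (0, -6.8) = (27.400, -6.8000). On A1, U sits at bearing 90° from H; a 108° counterclockwise sweep puts Z at bearing 198°, so Z = H + 6.8·(cos 198°, sin 198°) = (20.933, -8.9013). Since A1 is tangent to ZD there, HZ ⟂ ZD, so ZD runs along (−sin 198°, cos 198°); with |ZD| = 37.2, D = (32.428, -44.281). Then |UD| = |D − U| = 44.565.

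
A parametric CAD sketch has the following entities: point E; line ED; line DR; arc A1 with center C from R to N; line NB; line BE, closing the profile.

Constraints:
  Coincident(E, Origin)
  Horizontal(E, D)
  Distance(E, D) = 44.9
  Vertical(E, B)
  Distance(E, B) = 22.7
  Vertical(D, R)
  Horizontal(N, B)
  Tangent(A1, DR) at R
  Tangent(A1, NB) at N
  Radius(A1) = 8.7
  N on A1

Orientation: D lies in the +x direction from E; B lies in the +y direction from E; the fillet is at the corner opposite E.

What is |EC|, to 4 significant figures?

38.81

E is at the origin; ED is horizontal with |ED| = 44.9 and D on the +x side, so D = (44.90, 0.000). E and B share the same x with |EB| = 22.7 and B on the +y side, so B = (0.000, 22.70). The virtual corner opposite E is at (44.90, 22.70). Since A1 is tangent to DR there, CR ⟂ DR and tangency of A1 to NB means the radius CN is perpendicular to NB, with radius 8.7, so the center C sits 8.7 in from both sides at C = (36.20, 14.00). Then |EC| = |C − E| = 38.81.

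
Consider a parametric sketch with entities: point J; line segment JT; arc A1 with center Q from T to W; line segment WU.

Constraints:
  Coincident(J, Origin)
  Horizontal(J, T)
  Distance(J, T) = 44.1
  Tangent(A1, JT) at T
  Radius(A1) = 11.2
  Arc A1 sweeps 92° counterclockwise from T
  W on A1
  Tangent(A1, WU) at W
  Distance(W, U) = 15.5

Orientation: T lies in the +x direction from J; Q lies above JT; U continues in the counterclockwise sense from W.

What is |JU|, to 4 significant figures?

61.08

On A1, T sits at bearing -90° from Q; a 92° counterclockwise sweep puts W at bearing 2°, so W = Q + 11.2·(cos 2°, sin 2°) = (55.29, 11.59). The tangent condition forces QW to be normal to WU, so WU runs along (−sin 2°, cos 2°); with |WU| = 15.5, U = (54.75, 27.08). Then |JU| = |U − J| = 61.08.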